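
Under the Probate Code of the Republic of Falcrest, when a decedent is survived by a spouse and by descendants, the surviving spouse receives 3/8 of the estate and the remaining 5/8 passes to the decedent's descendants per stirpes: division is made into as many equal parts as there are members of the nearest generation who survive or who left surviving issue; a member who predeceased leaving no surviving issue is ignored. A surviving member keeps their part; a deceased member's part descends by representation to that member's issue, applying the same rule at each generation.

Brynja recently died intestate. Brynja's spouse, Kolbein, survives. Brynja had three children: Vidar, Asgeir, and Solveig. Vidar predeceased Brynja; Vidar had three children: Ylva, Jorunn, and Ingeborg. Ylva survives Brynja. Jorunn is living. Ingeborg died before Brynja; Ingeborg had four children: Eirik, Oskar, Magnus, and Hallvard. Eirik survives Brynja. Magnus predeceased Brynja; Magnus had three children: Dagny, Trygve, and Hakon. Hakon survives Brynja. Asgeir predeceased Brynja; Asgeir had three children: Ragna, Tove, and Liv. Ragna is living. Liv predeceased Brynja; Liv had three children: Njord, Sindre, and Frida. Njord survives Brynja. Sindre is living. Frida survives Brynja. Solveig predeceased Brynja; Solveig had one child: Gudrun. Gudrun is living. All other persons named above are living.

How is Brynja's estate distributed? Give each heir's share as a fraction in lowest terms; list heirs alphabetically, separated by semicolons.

Dagny 5/864; Eirik 5/288; Frida 5/216; Gudrun 5/24; Hakon 5/864; Hallvard 5/288; Jorunn 5/72; Kolbein 3/8; Njord 5/216; Oskar 5/288; Ragna 5/72; Sindre 5/216; Tove 5/72; Trygve 5/864; Ylva 5/72

Kolbein, as surviving spouse, takes 3/8.
The remaining 5/8 passes to Brynja's descendants per stirpes.
The 5/8 is divided into 3 equal shares of 5/24 among Vidar, Asgeir, Solveig.
Vidar predeceased; the 5/24 allotted to Vidar's branch passes to Vidar's issue by representation.
The 5/24 is divided into 3 equal shares of 5/72 among Ylva, Jorunn, Ingeborg.
Ylva is living and takes 5/72.
Jorunn is living and takes 5/72.
Ingeborg predeceased; the 5/72 allotted to Ingeborg's branch passes to Ingeborg's issue by representation.
The 5/72 is divided into 4 equal shares of 5/288 among Eirik, Oskar, Magnus, Hallvard.
Eirik is living and takes 5/288.
Oskar is living and takes 5/288.
Magnus predeceased; the 5/288 allotted to Magnus's branch passes to Magnus's issue by representation.
The 5/288 is divided into 3 equal shares of 5/864 among Dagny, Trygve, Hakon.
Dagny is living and takes 5/864.
Trygve is living and takes 5/864.
Hakon is living and takes 5/864.
Hallvard is living and takes 5/288.
Asgeir predeceased; the 5/24 allotted to Asgeir's branch passes to Asgeir's issue by representation.
The 5/24 is divided into 3 equal shares of 5/72 among Ragna, Tove, Liv.
Ragna is living and takes 5/72.
Tove is living and takes 5/72.
Liv predeceased; the 5/72 allotted to Liv's branch passes to Liv's issue by representation.
The 5/72 is divided into 3 equal shares of 5/216 among Njord, Sindre, Frida.
Njord is living and takes 5/216.
Sindre is living and takes 5/216.
Frida is living and takes 5/216.
Solveig predeceased; the 5/24 allotted to Solveig's branch passes to Solveig's issue by representation.
Gudrun is the sole taker at this level and receives the full 5/24.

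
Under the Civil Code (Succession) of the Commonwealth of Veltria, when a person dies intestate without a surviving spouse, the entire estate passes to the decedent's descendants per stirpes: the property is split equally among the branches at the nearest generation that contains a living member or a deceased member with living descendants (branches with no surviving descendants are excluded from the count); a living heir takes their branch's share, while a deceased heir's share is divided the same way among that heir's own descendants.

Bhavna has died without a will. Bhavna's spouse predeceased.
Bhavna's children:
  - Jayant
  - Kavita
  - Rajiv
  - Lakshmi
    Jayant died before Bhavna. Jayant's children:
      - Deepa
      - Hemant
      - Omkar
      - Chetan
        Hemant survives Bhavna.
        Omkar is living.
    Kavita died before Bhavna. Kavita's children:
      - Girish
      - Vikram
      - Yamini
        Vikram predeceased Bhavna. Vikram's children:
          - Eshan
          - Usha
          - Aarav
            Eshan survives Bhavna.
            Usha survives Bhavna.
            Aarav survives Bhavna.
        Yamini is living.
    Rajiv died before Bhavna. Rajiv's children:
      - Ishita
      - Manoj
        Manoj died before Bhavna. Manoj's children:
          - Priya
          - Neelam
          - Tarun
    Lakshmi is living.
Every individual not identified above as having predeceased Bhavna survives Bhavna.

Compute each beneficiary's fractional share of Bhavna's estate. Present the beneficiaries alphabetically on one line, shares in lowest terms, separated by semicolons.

There is no surviving spouse, so the entire estate passes to Bhavna's descendants per stirpes.
The estate is divided into 4 equal shares of 1/4 among Jayant, Kavita, Rajiv, Lakshmi.
Jayant predeceased; the 1/4 allotted to Jayant's branch passes to Jayant's issue by representation.
The 1/4 is divided into 4 equal shares of 1/16 among Deepa, Hemant, Omkar, Chetan.
Deepa is living and takes 1/16.
Hemant is living and takes 1/16.
Omkar is living and takes 1/16.
Chetan is living and takes 1/16.
Kavita predeceased; the 1/4 allotted to Kavita's branch passes to Kavita's issue by representation.
The 1/4 is divided into 3 equal shares of 1/12 among Girish, Vikram, Yamini.
Girish is living and takes 1/12.
Vikram predeceased; the 1/12 allotted to Vikram's branch passes to Vikram's issue by representation.
The 1/12 is divided into 3 equal shares of 1/36 among Eshan, Usha, Aarav.
Eshan is living and takes 1/36.
Usha is living and takes 1/36.
Aarav is living and takes 1/36.
Yamini is living and takes 1/12.
Rajiv predeceased; the 1/4 allotted to Rajiv's branch passes to Rajiv's issue by representation.
The 1/4 is divided into 2 equal shares of 1/8 among Ishita, Manoj.
Ishita is living and takes 1/8.
Manoj predeceased; the 1/8 allotted to Manoj's branch passes to Manoj's issue by representation.
The 1/8 is divided into 3 equal shares of 1/24 among Priya, Neelam, Tarun.
Priya is living and takes 1/24.
Neelam is living and takes 1/24.
Tarun is living and takes 1/24.
Lakshmi is living and takes 1/4.

Aarav 1/36; Chetan 1/16; Deepa 1/16; Eshan 1/36; Girish 1/12; Hemant 1/16; Ishita 1/8; Lakshmi 1/4; Neelam 1/24; Omkar 1/16; Priya 1/24; Tarun 1/24; Usha 1/36; Yamini 1/12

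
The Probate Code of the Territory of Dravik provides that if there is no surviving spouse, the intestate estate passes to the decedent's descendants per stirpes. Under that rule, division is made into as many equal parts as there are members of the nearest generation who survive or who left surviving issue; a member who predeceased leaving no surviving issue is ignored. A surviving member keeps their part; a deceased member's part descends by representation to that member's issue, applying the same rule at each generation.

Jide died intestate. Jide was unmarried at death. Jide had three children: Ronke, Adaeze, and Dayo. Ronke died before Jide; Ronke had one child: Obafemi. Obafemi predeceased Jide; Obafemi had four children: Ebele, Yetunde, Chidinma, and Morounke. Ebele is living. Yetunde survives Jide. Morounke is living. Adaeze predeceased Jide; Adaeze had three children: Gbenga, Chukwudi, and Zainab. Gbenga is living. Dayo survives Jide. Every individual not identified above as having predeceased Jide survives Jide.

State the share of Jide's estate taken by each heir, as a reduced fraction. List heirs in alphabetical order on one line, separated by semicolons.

There is no surviving spouse, so the entire estate passes to Jide's descendants per stirpes.
The estate is divided into 3 equal shares of 1/3 among Ronke, Adaeze, Dayo.
Ronke predeceased; the 1/3 allotted to Ronke's branch passes to Ronke's issue by representation.
Obafemi's line is the sole branch at this level, so the full 1/3 passes to Obafemi's issue by representation.
The 1/3 is divided into 4 equal shares of 1/12 among Ebele, Yetunde, Chidinma, Morounke.
Ebele is living and takes 1/12.
Yetunde is living and takes 1/12.
Chidinma is living and takes 1/12.
Morounke is living and takes 1/12.
Adaeze predeceased; the 1/3 allotted to Adaeze's branch passes to Adaeze's issue by representation.
The 1/3 is divided into 3 equal shares of 1/9 among Gbenga, Chukwudi, Zainab.
Gbenga is living and takes 1/9.
Chukwudi is living and takes 1/9.
Zainab is living and takes 1/9.
Dayo is living and takes 1/3.

Chidinma 1/12; Chukwudi 1/9; Dayo 1/3; Ebele 1/12; Gbenga 1/9; Morounke 1/12; Yetunde 1/12; Zainab 1/9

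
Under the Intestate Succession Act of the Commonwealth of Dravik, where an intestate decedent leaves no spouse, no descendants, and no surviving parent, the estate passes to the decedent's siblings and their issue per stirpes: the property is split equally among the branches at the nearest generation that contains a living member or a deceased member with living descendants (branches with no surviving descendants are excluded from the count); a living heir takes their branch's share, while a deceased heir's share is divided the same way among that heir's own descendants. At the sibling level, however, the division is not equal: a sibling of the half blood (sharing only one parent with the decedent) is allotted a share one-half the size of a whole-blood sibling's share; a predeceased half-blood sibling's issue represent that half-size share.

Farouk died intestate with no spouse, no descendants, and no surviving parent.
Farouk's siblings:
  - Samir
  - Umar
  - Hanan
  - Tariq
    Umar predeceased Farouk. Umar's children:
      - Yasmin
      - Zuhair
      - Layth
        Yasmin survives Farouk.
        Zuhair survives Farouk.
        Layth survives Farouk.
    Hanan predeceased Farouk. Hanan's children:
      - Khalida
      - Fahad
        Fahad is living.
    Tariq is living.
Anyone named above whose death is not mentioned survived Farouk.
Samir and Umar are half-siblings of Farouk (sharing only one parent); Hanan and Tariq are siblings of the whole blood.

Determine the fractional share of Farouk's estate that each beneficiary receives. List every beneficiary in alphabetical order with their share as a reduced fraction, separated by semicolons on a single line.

No spouse, descendants, or parent survives, so the estate passes to Farouk's siblings per stirpes.
Half-blood siblings count for one-half the weight of whole-blood siblings at the initial division.
Dividing 1 in proportion to weights (total weight 3): Samir (weight 1/2) → 1/6; Umar (weight 1/2) → 1/6; Hanan (weight 1) → 1/3; Tariq (weight 1) → 1/3.
Samir is living and takes 1/6.
Umar predeceased; the 1/6 allotted to Umar's branch passes to Umar's issue by representation.
The 1/6 is divided into 3 equal shares of 1/18 among Yasmin, Zuhair, Layth.
Yasmin is living and takes 1/18.
Zuhair is living and takes 1/18.
Layth is living and takes 1/18.
Hanan predeceased; the 1/3 allotted to Hanan's branch passes to Hanan's issue by representation.
The 1/3 is divided into 2 equal shares of 1/6 among Khalida, Fahad.
Khalida is living and takes 1/6.
Fahad is living and takes 1/6.
Tariq is living and takes 1/3.

Fahad 1/6; Khalida 1/6; Layth 1/18; Samir 1/6; Tariq 1/3; Yasmin 1/18; Zuhair 1/18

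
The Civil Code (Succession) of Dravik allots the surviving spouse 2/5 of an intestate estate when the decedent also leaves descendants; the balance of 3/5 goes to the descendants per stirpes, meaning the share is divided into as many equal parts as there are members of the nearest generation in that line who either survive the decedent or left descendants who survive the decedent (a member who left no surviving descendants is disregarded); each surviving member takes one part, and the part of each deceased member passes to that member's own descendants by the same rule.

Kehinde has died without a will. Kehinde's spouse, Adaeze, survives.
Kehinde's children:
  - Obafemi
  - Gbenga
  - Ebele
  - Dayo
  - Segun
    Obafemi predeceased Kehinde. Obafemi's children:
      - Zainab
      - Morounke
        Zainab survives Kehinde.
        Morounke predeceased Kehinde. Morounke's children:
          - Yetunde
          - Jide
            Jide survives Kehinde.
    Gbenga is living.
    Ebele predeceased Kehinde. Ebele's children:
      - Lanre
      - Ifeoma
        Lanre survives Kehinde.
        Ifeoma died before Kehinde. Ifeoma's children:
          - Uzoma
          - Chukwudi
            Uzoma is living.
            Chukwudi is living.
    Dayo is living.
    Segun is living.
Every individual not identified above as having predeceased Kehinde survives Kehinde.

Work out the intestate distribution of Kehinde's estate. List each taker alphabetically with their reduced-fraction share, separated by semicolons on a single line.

Adaeze 2/5; Chukwudi 3/100; Dayo 3/25; Gbenga 3/25; Jide 3/100; Lanre 3/50; Segun 3/25; Uzoma 3/100; Yetunde 3/100; Zainab 3/50

Adaeze, as surviving spouse, takes 2/5.
The remaining 3/5 passes to Kehinde's descendants per stirpes.
The 3/5 is divided into 5 equal shares of 3/25 among Obafemi, Gbenga, Ebele, Dayo, Segun.
Obafemi predeceased; the 3/25 allotted to Obafemi's branch passes to Obafemi's issue by representation.
The 3/25 is divided into 2 equal shares of 3/50 among Zainab, Morounke.
Zainab is living and takes 3/50.
Morounke predeceased; the 3/50 allotted to Morounke's branch passes to Morounke's issue by representation.
The 3/50 is divided into 2 equal shares of 3/100 among Yetunde, Jide.
Yetunde is living and takes 3/100.
Jide is living and takes 3/100.
Gbenga is living and takes 3/25.
Ebele predeceased; the 3/25 allotted to Ebele's branch passes to Ebele's issue by representation.
The 3/25 is divided into 2 equal shares of 3/50 among Lanre, Ifeoma.
Lanre is living and takes 3/50.
Ifeoma predeceased; the 3/50 allotted to Ifeoma's branch passes to Ifeoma's issue by representation.
The 3/50 is divided into 2 equal shares of 3/100 among Uzoma, Chukwudi.
Uzoma is living and takes 3/100.
Chukwudi is living and takes 3/100.
Dayo is living and takes 3/25.
Segun is living and takes 3/25.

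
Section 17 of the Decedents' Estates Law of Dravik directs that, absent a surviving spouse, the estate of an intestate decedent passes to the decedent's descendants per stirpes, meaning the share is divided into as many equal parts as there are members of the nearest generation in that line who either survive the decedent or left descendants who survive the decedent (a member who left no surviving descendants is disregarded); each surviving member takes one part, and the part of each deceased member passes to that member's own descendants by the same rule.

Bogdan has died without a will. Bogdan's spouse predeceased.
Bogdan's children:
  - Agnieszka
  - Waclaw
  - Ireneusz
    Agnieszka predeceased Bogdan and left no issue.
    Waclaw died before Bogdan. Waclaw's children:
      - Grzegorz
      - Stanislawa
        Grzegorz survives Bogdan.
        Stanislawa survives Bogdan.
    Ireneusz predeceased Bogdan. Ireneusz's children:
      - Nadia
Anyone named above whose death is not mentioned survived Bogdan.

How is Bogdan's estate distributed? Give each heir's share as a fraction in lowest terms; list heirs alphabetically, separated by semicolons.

There is no surviving spouse, so the entire estate passes to Bogdan's descendants per stirpes.
Agnieszka left no surviving issue, so that branch lapses and is disregarded.
The estate is divided into 2 equal shares of 1/2 among Waclaw, Ireneusz.
Waclaw predeceased; the 1/2 allotted to Waclaw's branch passes to Waclaw's issue by representation.
The 1/2 is divided into 2 equal shares of 1/4 among Grzegorz, Stanislawa.
Grzegorz is living and takes 1/4.
Stanislawa is living and takes 1/4.
Ireneusz predeceased; the 1/2 allotted to Ireneusz's branch passes to Ireneusz's issue by representation.
Nadia is the sole taker at this level and receives the full 1/2.

Grzegorz 1/4; Nadia 1/2; Stanislawa 1/4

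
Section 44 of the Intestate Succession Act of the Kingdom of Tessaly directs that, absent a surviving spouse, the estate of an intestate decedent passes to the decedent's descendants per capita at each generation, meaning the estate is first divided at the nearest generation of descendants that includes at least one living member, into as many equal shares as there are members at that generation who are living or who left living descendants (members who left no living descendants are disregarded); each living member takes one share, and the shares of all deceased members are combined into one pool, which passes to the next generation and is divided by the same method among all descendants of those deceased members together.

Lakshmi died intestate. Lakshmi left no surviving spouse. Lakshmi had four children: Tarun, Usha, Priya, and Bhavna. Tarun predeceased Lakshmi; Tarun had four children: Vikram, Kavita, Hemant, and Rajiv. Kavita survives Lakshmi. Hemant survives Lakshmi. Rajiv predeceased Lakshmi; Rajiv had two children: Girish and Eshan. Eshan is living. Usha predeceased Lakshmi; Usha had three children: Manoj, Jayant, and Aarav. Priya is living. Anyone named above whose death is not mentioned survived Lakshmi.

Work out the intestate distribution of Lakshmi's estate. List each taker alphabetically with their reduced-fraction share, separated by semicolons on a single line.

Aarav 1/14; Bhavna 1/4; Eshan 1/28; Girish 1/28; Hemant 1/14; Jayant 1/14; Kavita 1/14; Manoj 1/14; Priya 1/4; Vikram 1/14

There is no surviving spouse, so the entire estate passes to Lakshmi's descendants per capita at each generation.
At generation 1 (Tarun, Usha, Priya, Bhavna) there are 4 shares of (1)/4 = 1/4 each.
Living: Priya and Bhavna — each takes 1/4.
Deceased: Tarun and Usha. Their combined 1/2 is pooled and carried to generation 2.
At generation 2 (Vikram, Kavita, Hemant, Rajiv, Manoj, Jayant, Aarav) there are 7 shares of (1/2)/7 = 1/14 each.
Living: Vikram, Kavita, Hemant, Manoj, Jayant, and Aarav — each takes 1/14.
Deceased: Rajiv. That 1/14 share is carried to generation 3.
At generation 3 (Girish, Eshan) there are 2 shares of (1/14)/2 = 1/28 each.
Living: Girish and Eshan — each takes 1/28.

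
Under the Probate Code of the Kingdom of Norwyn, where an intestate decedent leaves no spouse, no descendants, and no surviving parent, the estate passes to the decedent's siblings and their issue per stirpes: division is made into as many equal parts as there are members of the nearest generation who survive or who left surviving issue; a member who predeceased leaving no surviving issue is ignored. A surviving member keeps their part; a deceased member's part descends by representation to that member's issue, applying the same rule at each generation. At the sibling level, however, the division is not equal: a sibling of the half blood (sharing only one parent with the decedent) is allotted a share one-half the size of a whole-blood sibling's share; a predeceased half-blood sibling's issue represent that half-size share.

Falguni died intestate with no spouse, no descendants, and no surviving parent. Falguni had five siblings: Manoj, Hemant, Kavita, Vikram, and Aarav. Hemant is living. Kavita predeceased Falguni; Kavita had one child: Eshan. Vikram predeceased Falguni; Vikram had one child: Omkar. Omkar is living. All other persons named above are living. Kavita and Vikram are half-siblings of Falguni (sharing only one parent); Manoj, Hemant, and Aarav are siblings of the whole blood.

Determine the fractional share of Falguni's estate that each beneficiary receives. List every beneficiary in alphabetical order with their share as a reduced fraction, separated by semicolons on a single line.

Aarav 1/4; Eshan 1/8; Hemant 1/4; Manoj 1/4; Omkar 1/8

No spouse, descendants, or parent survives, so the estate passes to Falguni's siblings per stirpes.
Half-blood siblings count for one-half the weight of whole-blood siblings at the initial division.
Dividing 1 in proportion to weights (total weight 4): Manoj (weight 1) → 1/4; Hemant (weight 1) → 1/4; Kavita (weight 1/2) → 1/8; Vikram (weight 1/2) → 1/8; Aarav (weight 1) → 1/4.
Manoj is living and takes 1/4.
Hemant is living and takes 1/4.
Kavita predeceased; the 1/8 allotted to Kavita's branch passes to Kavita's issue by representation.
Eshan is the sole taker at this level and receives the full 1/8.
Vikram predeceased; the 1/8 allotted to Vikram's branch passes to Vikram's issue by representation.
Omkar is the sole taker at this level and receives the full 1/8.
Aarav is living and takes 1/4.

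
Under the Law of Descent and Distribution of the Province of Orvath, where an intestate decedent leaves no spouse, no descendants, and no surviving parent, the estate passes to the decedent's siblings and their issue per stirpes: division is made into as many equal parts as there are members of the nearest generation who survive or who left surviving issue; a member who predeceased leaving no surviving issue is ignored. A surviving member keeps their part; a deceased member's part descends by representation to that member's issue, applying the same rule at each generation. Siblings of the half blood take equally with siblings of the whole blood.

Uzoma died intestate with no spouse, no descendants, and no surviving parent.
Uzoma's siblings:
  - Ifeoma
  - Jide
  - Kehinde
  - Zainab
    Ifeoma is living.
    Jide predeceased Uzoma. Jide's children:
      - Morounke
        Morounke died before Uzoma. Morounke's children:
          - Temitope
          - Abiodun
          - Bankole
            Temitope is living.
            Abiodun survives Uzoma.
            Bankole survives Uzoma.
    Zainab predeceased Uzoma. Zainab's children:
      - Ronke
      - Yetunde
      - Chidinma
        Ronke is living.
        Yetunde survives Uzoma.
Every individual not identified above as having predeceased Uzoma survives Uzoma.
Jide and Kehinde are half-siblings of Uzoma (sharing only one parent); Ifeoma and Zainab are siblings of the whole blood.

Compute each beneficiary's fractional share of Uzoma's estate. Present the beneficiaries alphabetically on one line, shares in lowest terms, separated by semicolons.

Abiodun 1/12; Bankole 1/12; Chidinma 1/12; Ifeoma 1/4; Kehinde 1/4; Ronke 1/12; Temitope 1/12; Yetunde 1/12

No spouse, descendants, or parent survives, so the estate passes to Uzoma's siblings per stirpes.
Half-blood and whole-blood siblings take equally under the stated rule.
The estate is divided into 4 equal shares of 1/4 among Ifeoma, Jide, Kehinde, Zainab.
Ifeoma is living and takes 1/4.
Jide predeceased; the 1/4 allotted to Jide's branch passes to Jide's issue by representation.
Morounke's line is the sole branch at this level, so the full 1/4 passes to Morounke's issue by representation.
The 1/4 is divided into 3 equal shares of 1/12 among Temitope, Abiodun, Bankole.
Temitope is living and takes 1/12.
Abiodun is living and takes 1/12.
Bankole is living and takes 1/12.
Kehinde is living and takes 1/4.
Zainab predeceased; the 1/4 allotted to Zainab's branch passes to Zainab's issue by representation.
The 1/4 is divided into 3 equal shares of 1/12 among Ronke, Yetunde, Chidinma.
Ronke is living and takes 1/12.
Yetunde is living and takes 1/12.
Chidinma is living and takes 1/12.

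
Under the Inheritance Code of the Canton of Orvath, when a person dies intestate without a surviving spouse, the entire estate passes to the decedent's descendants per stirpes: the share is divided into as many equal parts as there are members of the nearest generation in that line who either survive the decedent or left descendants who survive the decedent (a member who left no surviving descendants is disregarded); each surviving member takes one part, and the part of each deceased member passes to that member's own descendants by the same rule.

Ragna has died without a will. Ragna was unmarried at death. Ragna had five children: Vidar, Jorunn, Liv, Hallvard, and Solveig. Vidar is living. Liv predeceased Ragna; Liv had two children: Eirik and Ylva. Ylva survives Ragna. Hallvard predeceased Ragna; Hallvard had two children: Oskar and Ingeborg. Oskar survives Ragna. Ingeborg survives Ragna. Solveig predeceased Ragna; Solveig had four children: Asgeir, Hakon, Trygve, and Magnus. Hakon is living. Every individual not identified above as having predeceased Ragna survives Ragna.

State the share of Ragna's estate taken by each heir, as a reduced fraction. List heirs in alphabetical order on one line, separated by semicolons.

There is no surviving spouse, so the entire estate passes to Ragna's descendants per stirpes.
The estate is divided into 5 equal shares of 1/5 among Vidar, Jorunn, Liv, Hallvard, Solveig.
Vidar is living and takes 1/5.
Jorunn is living and takes 1/5.
Liv predeceased; the 1/5 allotted to Liv's branch passes to Liv's issue by representation.
The 1/5 is divided into 2 equal shares of 1/10 among Eirik, Ylva.
Eirik is living and takes 1/10.
Ylva is living and takes 1/10.
Hallvard predeceased; the 1/5 allotted to Hallvard's branch passes to Hallvard's issue by representation.
The 1/5 is divided into 2 equal shares of 1/10 among Oskar, Ingeborg.
Oskar is living and takes 1/10.
Ingeborg is living and takes 1/10.
Solveig predeceased; the 1/5 allotted to Solveig's branch passes to Solveig's issue by representation.
The 1/5 is divided into 4 equal shares of 1/20 among Asgeir, Hakon, Trygve, Magnus.
Asgeir is living and takes 1/20.
Hakon is living and takes 1/20.
Trygve is living and takes 1/20.
Magnus is living and takes 1/20.

Asgeir 1/20; Eirik 1/10; Hakon 1/20; Ingeborg 1/10; Jorunn 1/5; Magnus 1/20; Oskar 1/10; Trygve 1/20; Vidar 1/5; Ylva 1/10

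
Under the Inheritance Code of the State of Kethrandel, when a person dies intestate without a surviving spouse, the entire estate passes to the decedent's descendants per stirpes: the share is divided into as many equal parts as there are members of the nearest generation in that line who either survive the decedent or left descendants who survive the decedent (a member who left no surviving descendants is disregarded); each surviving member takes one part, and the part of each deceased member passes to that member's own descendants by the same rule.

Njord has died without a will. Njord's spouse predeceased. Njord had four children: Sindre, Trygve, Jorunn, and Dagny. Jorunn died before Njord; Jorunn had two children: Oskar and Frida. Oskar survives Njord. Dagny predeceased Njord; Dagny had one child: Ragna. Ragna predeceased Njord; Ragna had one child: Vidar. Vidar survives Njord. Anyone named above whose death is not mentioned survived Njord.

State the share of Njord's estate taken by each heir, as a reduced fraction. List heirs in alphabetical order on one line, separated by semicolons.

Frida 1/8; Oskar 1/8; Sindre 1/4; Trygve 1/4; Vidar 1/4

There is no surviving spouse, so the entire estate passes to Njord's descendants per stirpes.
The estate is divided into 4 equal shares of 1/4 among Sindre, Trygve, Jorunn, Dagny.
Sindre is living and takes 1/4.
Trygve is living and takes 1/4.
Jorunn predeceased; the 1/4 allotted to Jorunn's branch passes to Jorunn's issue by representation.
The 1/4 is divided into 2 equal shares of 1/8 among Oskar, Frida.
Oskar is living and takes 1/8.
Frida is living and takes 1/8.
Dagny predeceased; the 1/4 allotted to Dagny's branch passes to Dagny's issue by representation.
Ragna's line is the sole branch at this level, so the full 1/4 passes to Ragna's issue by representation.
Vidar is the sole taker at this level and receives the full 1/4.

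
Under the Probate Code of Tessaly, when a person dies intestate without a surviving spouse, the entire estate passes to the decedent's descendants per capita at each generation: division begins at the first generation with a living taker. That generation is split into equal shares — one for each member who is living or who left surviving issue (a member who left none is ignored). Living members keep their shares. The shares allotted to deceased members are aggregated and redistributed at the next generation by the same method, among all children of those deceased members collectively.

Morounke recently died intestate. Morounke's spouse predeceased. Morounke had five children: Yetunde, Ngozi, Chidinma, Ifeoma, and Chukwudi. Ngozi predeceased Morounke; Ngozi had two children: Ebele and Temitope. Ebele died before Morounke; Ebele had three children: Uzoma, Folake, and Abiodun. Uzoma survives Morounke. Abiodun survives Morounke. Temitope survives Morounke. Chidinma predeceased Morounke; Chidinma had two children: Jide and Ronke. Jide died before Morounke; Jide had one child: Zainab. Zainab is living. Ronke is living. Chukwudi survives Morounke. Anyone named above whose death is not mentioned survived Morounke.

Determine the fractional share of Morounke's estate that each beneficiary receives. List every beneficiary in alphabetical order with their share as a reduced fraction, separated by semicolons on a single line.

There is no surviving spouse, so the entire estate passes to Morounke's descendants per capita at each generation.
At generation 1 (Yetunde, Ngozi, Chidinma, Ifeoma, Chukwudi) there are 5 shares of (1)/5 = 1/5 each.
Living: Yetunde, Ifeoma, and Chukwudi — each takes 1/5.
Deceased: Ngozi and Chidinma. Their combined 2/5 is pooled and carried to generation 2.
At generation 2 (Ebele, Temitope, Jide, Ronke) there are 4 shares of (2/5)/4 = 1/10 each.
Living: Temitope and Ronke — each takes 1/10.
Deceased: Ebele and Jide. Their combined 1/5 is pooled and carried to generation 3.
At generation 3 (Uzoma, Folake, Abiodun, Zainab) there are 4 shares of (1/5)/4 = 1/20 each.
Living: Uzoma, Folake, Abiodun, and Zainab — each takes 1/20.

Abiodun 1/20; Chukwudi 1/5; Folake 1/20; Ifeoma 1/5; Ronke 1/10; Temitope 1/10; Uzoma 1/20; Yetunde 1/5; Zainab 1/20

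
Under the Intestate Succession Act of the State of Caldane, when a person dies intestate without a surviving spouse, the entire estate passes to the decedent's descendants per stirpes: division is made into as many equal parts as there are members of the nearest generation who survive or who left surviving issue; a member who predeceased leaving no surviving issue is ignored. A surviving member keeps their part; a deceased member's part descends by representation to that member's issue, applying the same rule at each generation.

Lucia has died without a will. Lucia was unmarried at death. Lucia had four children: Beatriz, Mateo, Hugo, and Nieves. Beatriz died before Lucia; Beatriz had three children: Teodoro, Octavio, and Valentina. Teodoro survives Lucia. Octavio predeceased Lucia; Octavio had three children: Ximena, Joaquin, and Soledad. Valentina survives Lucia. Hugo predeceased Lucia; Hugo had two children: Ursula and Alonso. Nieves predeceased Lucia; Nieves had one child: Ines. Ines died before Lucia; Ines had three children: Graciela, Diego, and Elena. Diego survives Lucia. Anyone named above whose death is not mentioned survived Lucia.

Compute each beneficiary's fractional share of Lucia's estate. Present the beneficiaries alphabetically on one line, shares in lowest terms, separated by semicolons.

There is no surviving spouse, so the entire estate passes to Lucia's descendants per stirpes.
The estate is divided into 4 equal shares of 1/4 among Beatriz, Mateo, Hugo, Nieves.
Beatriz predeceased; the 1/4 allotted to Beatriz's branch passes to Beatriz's issue by representation.
The 1/4 is divided into 3 equal shares of 1/12 among Teodoro, Octavio, Valentina.
Teodoro is living and takes 1/12.
Octavio predeceased; the 1/12 allotted to Octavio's branch passes to Octavio's issue by representation.
The 1/12 is divided into 3 equal shares of 1/36 among Ximena, Joaquin, Soledad.
Ximena is living and takes 1/36.
Joaquin is living and takes 1/36.
Soledad is living and takes 1/36.
Valentina is living and takes 1/12.
Mateo is living and takes 1/4.
Hugo predeceased; the 1/4 allotted to Hugo's branch passes to Hugo's issue by representation.
The 1/4 is divided into 2 equal shares of 1/8 among Ursula, Alonso.
Ursula is living and takes 1/8.
Alonso is living and takes 1/8.
Nieves predeceased; the 1/4 allotted to Nieves's branch passes to Nieves's issue by representation.
Ines's line is the sole branch at this level, so the full 1/4 passes to Ines's issue by representation.
The 1/4 is divided into 3 equal shares of 1/12 among Graciela, Diego, Elena.
Graciela is living and takes 1/12.
Diego is living and takes 1/12.
Elena is living and takes 1/12.

Alonso 1/8; Diego 1/12; Elena 1/12; Graciela 1/12; Joaquin 1/36; Mateo 1/4; Soledad 1/36; Teodoro 1/12; Ursula 1/8; Valentina 1/12; Ximena 1/36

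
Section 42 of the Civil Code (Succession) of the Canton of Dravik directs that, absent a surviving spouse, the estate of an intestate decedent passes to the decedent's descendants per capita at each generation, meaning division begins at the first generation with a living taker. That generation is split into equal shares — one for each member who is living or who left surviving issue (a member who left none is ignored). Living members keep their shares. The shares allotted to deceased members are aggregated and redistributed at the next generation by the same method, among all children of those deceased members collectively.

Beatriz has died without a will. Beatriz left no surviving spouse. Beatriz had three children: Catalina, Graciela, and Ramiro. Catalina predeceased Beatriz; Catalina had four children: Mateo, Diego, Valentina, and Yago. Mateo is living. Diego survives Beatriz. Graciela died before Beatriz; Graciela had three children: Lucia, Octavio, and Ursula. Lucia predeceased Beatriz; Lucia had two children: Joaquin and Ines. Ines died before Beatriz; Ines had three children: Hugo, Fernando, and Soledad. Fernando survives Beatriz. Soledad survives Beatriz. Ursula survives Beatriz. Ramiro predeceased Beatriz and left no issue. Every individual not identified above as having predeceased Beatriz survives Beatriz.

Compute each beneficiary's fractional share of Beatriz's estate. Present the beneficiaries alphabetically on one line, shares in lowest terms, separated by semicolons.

Diego 1/7; Fernando 1/42; Hugo 1/42; Joaquin 1/14; Mateo 1/7; Octavio 1/7; Soledad 1/42; Ursula 1/7; Valentina 1/7; Yago 1/7

There is no surviving spouse, so the entire estate passes to Beatriz's descendants per capita at each generation.
No one at generation 1 (Catalina, Graciela) is living; moving to the next generation.
At generation 2 (Mateo, Diego, Valentina, Yago, Lucia, Octavio, Ursula) there are 7 shares of (1)/7 = 1/7 each.
Living: Mateo, Diego, Valentina, Yago, Octavio, and Ursula — each takes 1/7.
Deceased: Lucia. That 1/7 share is carried to generation 3.
At generation 3 (Joaquin, Ines) there are 2 shares of (1/7)/2 = 1/14 each.
Living: Joaquin — each takes 1/14.
Deceased: Ines. That 1/14 share is carried to generation 4.
At generation 4 (Hugo, Fernando, Soledad) there are 3 shares of (1/14)/3 = 1/42 each.
Living: Hugo, Fernando, and Soledad — each takes 1/42.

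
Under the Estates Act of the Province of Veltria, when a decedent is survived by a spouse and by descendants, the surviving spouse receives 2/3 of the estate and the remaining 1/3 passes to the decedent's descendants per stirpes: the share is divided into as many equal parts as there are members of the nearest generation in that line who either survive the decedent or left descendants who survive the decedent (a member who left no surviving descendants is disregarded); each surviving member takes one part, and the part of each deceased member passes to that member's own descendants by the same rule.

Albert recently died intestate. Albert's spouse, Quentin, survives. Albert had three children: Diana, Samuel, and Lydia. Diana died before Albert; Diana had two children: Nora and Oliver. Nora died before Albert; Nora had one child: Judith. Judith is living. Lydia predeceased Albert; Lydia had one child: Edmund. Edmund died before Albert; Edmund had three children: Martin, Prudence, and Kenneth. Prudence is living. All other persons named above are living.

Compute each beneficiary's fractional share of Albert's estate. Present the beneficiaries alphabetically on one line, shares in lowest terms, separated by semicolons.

Judith 1/18; Kenneth 1/27; Martin 1/27; Oliver 1/18; Prudence 1/27; Quentin 2/3; Samuel 1/9

Quentin, as surviving spouse, takes 2/3.
The remaining 1/3 passes to Albert's descendants per stirpes.
The 1/3 is divided into 3 equal shares of 1/9 among Diana, Samuel, Lydia.
Diana predeceased; the 1/9 allotted to Diana's branch passes to Diana's issue by representation.
The 1/9 is divided into 2 equal shares of 1/18 among Nora, Oliver.
Nora predeceased; the 1/18 allotted to Nora's branch passes to Nora's issue by representation.
Judith is the sole taker at this level and receives the full 1/18.
Oliver is living and takes 1/18.
Samuel is living and takes 1/9.
Lydia predeceased; the 1/9 allotted to Lydia's branch passes to Lydia's issue by representation.
Edmund's line is the sole branch at this level, so the full 1/9 passes to Edmund's issue by representation.
The 1/9 is divided into 3 equal shares of 1/27 among Martin, Prudence, Kenneth.
Martin is living and takes 1/27.
Prudence is living and takes 1/27.
Kenneth is living and takes 1/27.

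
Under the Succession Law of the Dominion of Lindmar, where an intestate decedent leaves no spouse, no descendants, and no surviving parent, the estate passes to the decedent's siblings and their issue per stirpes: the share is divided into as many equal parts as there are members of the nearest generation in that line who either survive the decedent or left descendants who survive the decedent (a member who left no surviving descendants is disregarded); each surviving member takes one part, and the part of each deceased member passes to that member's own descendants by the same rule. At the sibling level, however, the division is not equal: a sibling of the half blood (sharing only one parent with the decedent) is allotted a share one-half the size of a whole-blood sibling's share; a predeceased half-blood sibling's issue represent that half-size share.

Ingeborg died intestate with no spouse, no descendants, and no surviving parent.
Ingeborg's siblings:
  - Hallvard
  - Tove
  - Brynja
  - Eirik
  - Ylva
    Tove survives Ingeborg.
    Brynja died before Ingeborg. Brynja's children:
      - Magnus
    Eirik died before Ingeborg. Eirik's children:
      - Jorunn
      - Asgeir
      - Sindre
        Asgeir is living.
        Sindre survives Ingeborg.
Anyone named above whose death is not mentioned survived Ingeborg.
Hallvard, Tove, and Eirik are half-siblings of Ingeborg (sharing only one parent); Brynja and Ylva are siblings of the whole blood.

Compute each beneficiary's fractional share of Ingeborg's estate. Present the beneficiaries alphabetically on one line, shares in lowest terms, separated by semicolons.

Asgeir 1/21; Hallvard 1/7; Jorunn 1/21; Magnus 2/7; Sindre 1/21; Tove 1/7; Ylva 2/7

No spouse, descendants, or parent survives, so the estate passes to Ingeborg's siblings per stirpes.
Half-blood siblings count for one-half the weight of whole-blood siblings at the initial division.
Dividing 1 in proportion to weights (total weight 7/2): Hallvard (weight 1/2) → 1/7; Tove (weight 1/2) → 1/7; Brynja (weight 1) → 2/7; Eirik (weight 1/2) → 1/7; Ylva (weight 1) → 2/7.
Hallvard is living and takes 1/7.
Tove is living and takes 1/7.
Brynja predeceased; the 2/7 allotted to Brynja's branch passes to Brynja's issue by representation.
Magnus is the sole taker at this level and receives the full 2/7.
Eirik predeceased; the 1/7 allotted to Eirik's branch passes to Eirik's issue by representation.
The 1/7 is divided into 3 equal shares of 1/21 among Jorunn, Asgeir, Sindre.
Jorunn is living and takes 1/21.
Asgeir is living and takes 1/21.
Sindre is living and takes 1/21.
Ylva is living and takes 2/7.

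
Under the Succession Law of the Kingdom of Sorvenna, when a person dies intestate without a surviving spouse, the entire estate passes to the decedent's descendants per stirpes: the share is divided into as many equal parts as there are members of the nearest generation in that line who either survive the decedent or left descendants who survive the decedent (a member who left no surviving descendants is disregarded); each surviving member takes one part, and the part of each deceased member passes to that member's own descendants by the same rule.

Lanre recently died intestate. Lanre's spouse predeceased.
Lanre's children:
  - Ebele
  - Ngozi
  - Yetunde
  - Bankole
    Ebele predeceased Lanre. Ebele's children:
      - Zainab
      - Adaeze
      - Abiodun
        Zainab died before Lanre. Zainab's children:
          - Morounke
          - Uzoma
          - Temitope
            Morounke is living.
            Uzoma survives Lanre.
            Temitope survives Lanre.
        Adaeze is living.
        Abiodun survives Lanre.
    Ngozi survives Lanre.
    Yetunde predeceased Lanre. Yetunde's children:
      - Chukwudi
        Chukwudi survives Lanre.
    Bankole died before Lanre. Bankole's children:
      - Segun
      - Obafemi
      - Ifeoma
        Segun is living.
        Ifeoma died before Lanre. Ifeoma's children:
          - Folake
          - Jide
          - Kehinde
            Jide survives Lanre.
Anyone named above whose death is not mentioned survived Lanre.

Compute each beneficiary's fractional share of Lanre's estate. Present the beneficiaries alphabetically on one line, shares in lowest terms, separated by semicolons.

Abiodun 1/12; Adaeze 1/12; Chukwudi 1/4; Folake 1/36; Jide 1/36; Kehinde 1/36; Morounke 1/36; Ngozi 1/4; Obafemi 1/12; Segun 1/12; Temitope 1/36; Uzoma 1/36

There is no surviving spouse, so the entire estate passes to Lanre's descendants per stirpes.
The estate is divided into 4 equal shares of 1/4 among Ebele, Ngozi, Yetunde, Bankole.
Ebele predeceased; the 1/4 allotted to Ebele's branch passes to Ebele's issue by representation.
The 1/4 is divided into 3 equal shares of 1/12 among Zainab, Adaeze, Abiodun.
Zainab predeceased; the 1/12 allotted to Zainab's branch passes to Zainab's issue by representation.
The 1/12 is divided into 3 equal shares of 1/36 among Morounke, Uzoma, Temitope.
Morounke is living and takes 1/36.
Uzoma is living and takes 1/36.
Temitope is living and takes 1/36.
Adaeze is living and takes 1/12.
Abiodun is living and takes 1/12.
Ngozi is living and takes 1/4.
Yetunde predeceased; the 1/4 allotted to Yetunde's branch passes to Yetunde's issue by representation.
Chukwudi is the sole taker at this level and receives the full 1/4.
Bankole predeceased; the 1/4 allotted to Bankole's branch passes to Bankole's issue by representation.
The 1/4 is divided into 3 equal shares of 1/12 among Segun, Obafemi, Ifeoma.
Segun is living and takes 1/12.
Obafemi is living and takes 1/12.
Ifeoma predeceased; the 1/12 allotted to Ifeoma's branch passes to Ifeoma's issue by representation.
The 1/12 is divided into 3 equal shares of 1/36 among Folake, Jide, Kehinde.
Folake is living and takes 1/36.
Jide is living and takes 1/36.
Kehinde is living and takes 1/36.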